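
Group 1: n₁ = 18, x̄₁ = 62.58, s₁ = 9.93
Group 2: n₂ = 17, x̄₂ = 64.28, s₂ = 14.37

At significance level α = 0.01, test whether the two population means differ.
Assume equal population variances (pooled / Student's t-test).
Student's two-sample t-test (equal variances):
H₀: μ₁ = μ₂
H₁: μ₁ ≠ μ₂
df = n₁ + n₂ - 2 = 33
Pooled variance s_p² = [(n₁-1)s₁² + (n₂-1)s₂²] / (n₁ + n₂ - 2) = [(17)(9.93²) + (16)(14.37²)] / 33 = 150.9162
SE = √(s_p²(1/n₁ + 1/n₂)) = √(150.9162 × (1/18 + 1/17)) = 4.1547
t = (x̄₁ - x̄₂) / SE = (62.58 - 64.28) / 4.1547 = -1.70 / 4.1547 = -0.409
p-value = 0.6851

Since p-value > α = 0.01, we fail to reject H₀.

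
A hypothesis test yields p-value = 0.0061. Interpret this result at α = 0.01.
Since p = 0.0061 < α = 0.01, reject H₀.
There is sufficient evidence to reject the null hypothesis; the result is statistically significant at the 0.01 level.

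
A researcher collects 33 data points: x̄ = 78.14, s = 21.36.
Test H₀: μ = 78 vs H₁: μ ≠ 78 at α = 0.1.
One-sample t-test:
H₀: μ = 78
H₁: μ ≠ 78
df = n - 1 = 32
t = (x̄ - μ₀) / (s/√n) = (78.14 - 78) / (21.36/√33) = 0.038
p-value = 0.9702

Since p-value > α = 0.1, we fail to reject H₀.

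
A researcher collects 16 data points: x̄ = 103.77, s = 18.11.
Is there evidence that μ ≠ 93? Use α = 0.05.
One-sample t-test:
H₀: μ = 93
H₁: μ ≠ 93
df = n - 1 = 15
t = (x̄ - μ₀) / (s/√n) = (103.77 - 93) / (18.11/√16) = 2.379
p-value = 0.0311

Since p-value < α = 0.05, we reject H₀.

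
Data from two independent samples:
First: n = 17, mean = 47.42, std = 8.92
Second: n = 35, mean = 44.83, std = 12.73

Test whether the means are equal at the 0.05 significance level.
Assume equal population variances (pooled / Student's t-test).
Student's two-sample t-test (equal variances):
H₀: μ₁ = μ₂
H₁: μ₁ ≠ μ₂
df = n₁ + n₂ - 2 = 50
Pooled variance s_p² = [(n₁-1)s₁² + (n₂-1)s₂²] / (n₁ + n₂ - 2) = [(16)(8.92²) + (34)(12.73²)] / 50 = 135.6572
SE = √(s_p²(1/n₁ + 1/n₂)) = √(135.6572 × (1/17 + 1/35)) = 3.4432
t = (x̄₁ - x̄₂) / SE = (47.42 - 44.83) / 3.4432 = 2.59 / 3.4432 = 0.752
p-value = 0.4555

Since p-value > α = 0.05, we fail to reject H₀.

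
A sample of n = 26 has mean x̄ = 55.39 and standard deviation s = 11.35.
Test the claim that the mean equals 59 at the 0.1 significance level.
One-sample t-test:
H₀: μ = 59
H₁: μ ≠ 59
df = n - 1 = 25
t = (x̄ - μ₀) / (s/√n) = (55.39 - 59) / (11.35/√26) = -1.622
p-value = 0.1174

Since p-value > α = 0.1, we fail to reject H₀.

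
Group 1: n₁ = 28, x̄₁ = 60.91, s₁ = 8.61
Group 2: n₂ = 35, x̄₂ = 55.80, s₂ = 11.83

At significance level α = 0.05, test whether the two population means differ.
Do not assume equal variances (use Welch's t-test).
Welch's two-sample t-test:
H₀: μ₁ = μ₂
H₁: μ₁ ≠ μ₂
s₁²/n₁ = 8.61²/28 = 2.6476,  s₂²/n₂ = 11.83²/35 = 3.9985
SE = √(s₁²/n₁ + s₂²/n₂) = √(2.6476 + 3.9985) = 2.5780
df (Welch-Satterthwaite) = (s₁²/n₁ + s₂²/n₂)² / [(s₁²/n₁)²/(n₁-1) + (s₂²/n₂)²/(n₂-1)] ≈ 60.52
t = (x̄₁ - x̄₂) / SE = (60.91 - 55.80) / 2.5780 = 5.11 / 2.5780 = 1.982
p-value = 0.0520

Since p-value > α = 0.05, we fail to reject H₀.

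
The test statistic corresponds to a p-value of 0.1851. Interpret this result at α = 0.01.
Since p = 0.1851 > α = 0.01, fail to reject H₀.
There is insufficient evidence to reject the null hypothesis; the result is not statistically significant at the 0.01 level.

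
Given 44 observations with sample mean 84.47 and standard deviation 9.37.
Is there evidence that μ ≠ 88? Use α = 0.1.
One-sample t-test:
H₀: μ = 88
H₁: μ ≠ 88
df = n - 1 = 43
t = (x̄ - μ₀) / (s/√n) = (84.47 - 88) / (9.37/√44) = -2.499
p-value = 0.0164

Since p-value < α = 0.1, we reject H₀.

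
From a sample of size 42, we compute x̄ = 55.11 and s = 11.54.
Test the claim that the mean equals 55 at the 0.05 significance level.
One-sample t-test:
H₀: μ = 55
H₁: μ ≠ 55
df = n - 1 = 41
t = (x̄ - μ₀) / (s/√n) = (55.11 - 55) / (11.54/√42) = 0.062
p-value = 0.9510

Since p-value > α = 0.05, we fail to reject H₀.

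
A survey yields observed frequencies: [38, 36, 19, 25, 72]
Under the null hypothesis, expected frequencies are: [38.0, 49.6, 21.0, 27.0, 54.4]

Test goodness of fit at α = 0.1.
Chi-square goodness of fit test:
H₀: observed counts match expected distribution
H₁: observed counts differ from expected distribution
df = k - 1 = 4
χ² = Σ(O - E)²/E
   = (38 - 38.0)²/38.0 + (36 - 49.6)²/49.6 + (19 - 21.0)²/21.0 + (25 - 27.0)²/27.0 + (72 - 54.4)²/54.4
   = 0.000 + 3.729 + 0.190 + 0.148 + 5.694
   = 9.76
p-value = 0.0446

Since p-value < α = 0.1, we reject H₀.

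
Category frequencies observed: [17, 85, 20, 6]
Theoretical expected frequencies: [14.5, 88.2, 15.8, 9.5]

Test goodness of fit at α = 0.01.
Chi-square goodness of fit test:
H₀: observed counts match expected distribution
H₁: observed counts differ from expected distribution
df = k - 1 = 3
χ² = Σ(O - E)²/E
   = (17 - 14.5)²/14.5 + (85 - 88.2)²/88.2 + (20 - 15.8)²/15.8 + (6 - 9.5)²/9.5
   = 0.431 + 0.116 + 1.116 + 1.289
   = 2.95
p-value = 0.3989

Since p-value > α = 0.01, we fail to reject H₀.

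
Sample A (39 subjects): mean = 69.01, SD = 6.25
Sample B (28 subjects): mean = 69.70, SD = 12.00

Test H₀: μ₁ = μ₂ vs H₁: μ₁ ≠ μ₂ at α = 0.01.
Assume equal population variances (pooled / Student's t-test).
Student's two-sample t-test (equal variances):
H₀: μ₁ = μ₂
H₁: μ₁ ≠ μ₂
df = n₁ + n₂ - 2 = 65
Pooled variance s_p² = [(n₁-1)s₁² + (n₂-1)s₂²] / (n₁ + n₂ - 2) = [(38)(6.25²) + (27)(12.00²)] / 65 = 82.6519
SE = √(s_p²(1/n₁ + 1/n₂)) = √(82.6519 × (1/39 + 1/28)) = 2.2519
t = (x̄₁ - x̄₂) / SE = (69.01 - 69.70) / 2.2519 = -0.69 / 2.2519 = -0.306
p-value = 0.7603

Since p-value > α = 0.01, we fail to reject H₀.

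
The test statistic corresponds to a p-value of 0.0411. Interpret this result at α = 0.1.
Since p = 0.0411 < α = 0.1, reject H₀.
There is sufficient evidence to reject the null hypothesis; the result is statistically significant at the 0.1 level.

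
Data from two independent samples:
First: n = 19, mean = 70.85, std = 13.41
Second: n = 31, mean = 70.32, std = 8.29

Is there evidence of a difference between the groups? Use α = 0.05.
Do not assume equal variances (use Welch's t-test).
Welch's two-sample t-test:
H₀: μ₁ = μ₂
H₁: μ₁ ≠ μ₂
s₁²/n₁ = 13.41²/19 = 9.4646,  s₂²/n₂ = 8.29²/31 = 2.2169
SE = √(s₁²/n₁ + s₂²/n₂) = √(9.4646 + 2.2169) = 3.4178
df (Welch-Satterthwaite) = (s₁²/n₁ + s₂²/n₂)² / [(s₁²/n₁)²/(n₁-1) + (s₂²/n₂)²/(n₂-1)] ≈ 26.55
t = (x̄₁ - x̄₂) / SE = (70.85 - 70.32) / 3.4178 = 0.53 / 3.4178 = 0.155
p-value = 0.8779

Since p-value > α = 0.05, we fail to reject H₀.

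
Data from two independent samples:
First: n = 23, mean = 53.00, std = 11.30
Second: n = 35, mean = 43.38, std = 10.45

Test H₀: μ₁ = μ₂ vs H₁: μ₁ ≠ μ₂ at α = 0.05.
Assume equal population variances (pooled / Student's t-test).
Student's two-sample t-test (equal variances):
H₀: μ₁ = μ₂
H₁: μ₁ ≠ μ₂
df = n₁ + n₂ - 2 = 56
Pooled variance s_p² = [(n₁-1)s₁² + (n₂-1)s₂²] / (n₁ + n₂ - 2) = [(22)(11.30²) + (34)(10.45²)] / 56 = 116.4654
SE = √(s_p²(1/n₁ + 1/n₂)) = √(116.4654 × (1/23 + 1/35)) = 2.8968
t = (x̄₁ - x̄₂) / SE = (53.00 - 43.38) / 2.8968 = 9.62 / 2.8968 = 3.321
p-value = 0.0016

Since p-value < α = 0.05, we reject H₀.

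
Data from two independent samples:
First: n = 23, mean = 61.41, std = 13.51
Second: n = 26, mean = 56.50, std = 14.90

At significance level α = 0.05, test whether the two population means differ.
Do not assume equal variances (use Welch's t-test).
Welch's two-sample t-test:
H₀: μ₁ = μ₂
H₁: μ₁ ≠ μ₂
s₁²/n₁ = 13.51²/23 = 7.9357,  s₂²/n₂ = 14.90²/26 = 8.5388
SE = √(s₁²/n₁ + s₂²/n₂) = √(7.9357 + 8.5388) = 4.0589
df (Welch-Satterthwaite) = (s₁²/n₁ + s₂²/n₂)² / [(s₁²/n₁)²/(n₁-1) + (s₂²/n₂)²/(n₂-1)] ≈ 46.97
t = (x̄₁ - x̄₂) / SE = (61.41 - 56.50) / 4.0589 = 4.91 / 4.0589 = 1.210
p-value = 0.2325

Since p-value > α = 0.05, we fail to reject H₀.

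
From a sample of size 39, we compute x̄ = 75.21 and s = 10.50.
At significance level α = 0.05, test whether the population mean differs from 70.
One-sample t-test:
H₀: μ = 70
H₁: μ ≠ 70
df = n - 1 = 38
t = (x̄ - μ₀) / (s/√n) = (75.21 - 70) / (10.50/√39) = 3.099
p-value = 0.0036

Since p-value < α = 0.05, we reject H₀.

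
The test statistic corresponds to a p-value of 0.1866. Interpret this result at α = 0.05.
Since p = 0.1866 > α = 0.05, fail to reject H₀.
There is insufficient evidence to reject the null hypothesis; the result is not statistically significant at the 0.05 level.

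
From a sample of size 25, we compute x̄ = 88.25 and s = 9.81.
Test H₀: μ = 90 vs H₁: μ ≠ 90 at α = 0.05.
One-sample t-test:
H₀: μ = 90
H₁: μ ≠ 90
df = n - 1 = 24
t = (x̄ - μ₀) / (s/√n) = (88.25 - 90) / (9.81/√25) = -0.892
p-value = 0.3813

Since p-value > α = 0.05, we fail to reject H₀.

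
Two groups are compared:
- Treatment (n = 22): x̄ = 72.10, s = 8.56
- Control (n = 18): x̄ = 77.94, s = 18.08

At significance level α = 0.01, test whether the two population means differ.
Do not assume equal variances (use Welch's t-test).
Welch's two-sample t-test:
H₀: μ₁ = μ₂
H₁: μ₁ ≠ μ₂
s₁²/n₁ = 8.56²/22 = 3.3306,  s₂²/n₂ = 18.08²/18 = 18.1604
SE = √(s₁²/n₁ + s₂²/n₂) = √(3.3306 + 18.1604) = 4.6358
df (Welch-Satterthwaite) = (s₁²/n₁ + s₂²/n₂)² / [(s₁²/n₁)²/(n₁-1) + (s₂²/n₂)²/(n₂-1)] ≈ 23.18
t = (x̄₁ - x̄₂) / SE = (72.10 - 77.94) / 4.6358 = -5.84 / 4.6358 = -1.260
p-value = 0.2203

Since p-value > α = 0.01, we fail to reject H₀.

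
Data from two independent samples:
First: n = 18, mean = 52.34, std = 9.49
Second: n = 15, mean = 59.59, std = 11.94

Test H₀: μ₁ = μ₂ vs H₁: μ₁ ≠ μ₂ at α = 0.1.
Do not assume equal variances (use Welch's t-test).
Welch's two-sample t-test:
H₀: μ₁ = μ₂
H₁: μ₁ ≠ μ₂
s₁²/n₁ = 9.49²/18 = 5.0033,  s₂²/n₂ = 11.94²/15 = 9.5042
SE = √(s₁²/n₁ + s₂²/n₂) = √(5.0033 + 9.5042) = 3.8089
df (Welch-Satterthwaite) = (s₁²/n₁ + s₂²/n₂)² / [(s₁²/n₁)²/(n₁-1) + (s₂²/n₂)²/(n₂-1)] ≈ 26.56
t = (x̄₁ - x̄₂) / SE = (52.34 - 59.59) / 3.8089 = -7.25 / 3.8089 = -1.903
p-value = 0.0679

Since p-value < α = 0.1, we reject H₀.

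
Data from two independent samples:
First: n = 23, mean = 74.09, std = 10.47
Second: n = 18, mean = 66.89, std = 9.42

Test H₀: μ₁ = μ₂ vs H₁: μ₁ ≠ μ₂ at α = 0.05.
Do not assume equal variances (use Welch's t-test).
Welch's two-sample t-test:
H₀: μ₁ = μ₂
H₁: μ₁ ≠ μ₂
s₁²/n₁ = 10.47²/23 = 4.7661,  s₂²/n₂ = 9.42²/18 = 4.9298
SE = √(s₁²/n₁ + s₂²/n₂) = √(4.7661 + 4.9298) = 3.1138
df (Welch-Satterthwaite) = (s₁²/n₁ + s₂²/n₂)² / [(s₁²/n₁)²/(n₁-1) + (s₂²/n₂)²/(n₂-1)] ≈ 38.18
t = (x̄₁ - x̄₂) / SE = (74.09 - 66.89) / 3.1138 = 7.20 / 3.1138 = 2.312
p-value = 0.0262

Since p-value < α = 0.05, we reject H₀.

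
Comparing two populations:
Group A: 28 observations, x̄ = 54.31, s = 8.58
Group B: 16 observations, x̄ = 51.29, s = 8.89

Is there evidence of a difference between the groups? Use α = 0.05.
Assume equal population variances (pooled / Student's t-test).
Student's two-sample t-test (equal variances):
H₀: μ₁ = μ₂
H₁: μ₁ ≠ μ₂
df = n₁ + n₂ - 2 = 42
Pooled variance s_p² = [(n₁-1)s₁² + (n₂-1)s₂²] / (n₁ + n₂ - 2) = [(27)(8.58²) + (15)(8.89²)] / 42 = 75.5506
SE = √(s_p²(1/n₁ + 1/n₂)) = √(75.5506 × (1/28 + 1/16)) = 2.7240
t = (x̄₁ - x̄₂) / SE = (54.31 - 51.29) / 2.7240 = 3.02 / 2.7240 = 1.109
p-value = 0.2739

Since p-value > α = 0.05, we fail to reject H₀.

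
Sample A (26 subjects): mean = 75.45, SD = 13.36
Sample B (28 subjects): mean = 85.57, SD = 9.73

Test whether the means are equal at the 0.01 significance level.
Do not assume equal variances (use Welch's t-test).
Welch's two-sample t-test:
H₀: μ₁ = μ₂
H₁: μ₁ ≠ μ₂
s₁²/n₁ = 13.36²/26 = 6.8650,  s₂²/n₂ = 9.73²/28 = 3.3812
SE = √(s₁²/n₁ + s₂²/n₂) = √(6.8650 + 3.3812) = 3.2010
df (Welch-Satterthwaite) = (s₁²/n₁ + s₂²/n₂)² / [(s₁²/n₁)²/(n₁-1) + (s₂²/n₂)²/(n₂-1)] ≈ 45.48
t = (x̄₁ - x̄₂) / SE = (75.45 - 85.57) / 3.2010 = -10.12 / 3.2010 = -3.162
p-value = 0.0028

Since p-value < α = 0.01, we reject H₀.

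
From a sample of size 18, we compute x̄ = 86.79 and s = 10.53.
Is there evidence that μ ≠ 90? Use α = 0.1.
One-sample t-test:
H₀: μ = 90
H₁: μ ≠ 90
df = n - 1 = 17
t = (x̄ - μ₀) / (s/√n) = (86.79 - 90) / (10.53/√18) = -1.293
p-value = 0.2132

Since p-value > α = 0.1, we fail to reject H₀.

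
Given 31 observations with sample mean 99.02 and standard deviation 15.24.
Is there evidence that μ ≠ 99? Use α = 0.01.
One-sample t-test:
H₀: μ = 99
H₁: μ ≠ 99
df = n - 1 = 30
t = (x̄ - μ₀) / (s/√n) = (99.02 - 99) / (15.24/√31) = 0.007
p-value = 0.9942

Since p-value > α = 0.01, we fail to reject H₀.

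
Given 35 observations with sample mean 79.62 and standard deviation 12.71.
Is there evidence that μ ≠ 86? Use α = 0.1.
One-sample t-test:
H₀: μ = 86
H₁: μ ≠ 86
df = n - 1 = 34
t = (x̄ - μ₀) / (s/√n) = (79.62 - 86) / (12.71/√35) = -2.970
p-value = 0.0054

Since p-value < α = 0.1, we reject H₀.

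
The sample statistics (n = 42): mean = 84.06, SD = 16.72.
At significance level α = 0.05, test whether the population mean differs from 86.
One-sample t-test:
H₀: μ = 86
H₁: μ ≠ 86
df = n - 1 = 41
t = (x̄ - μ₀) / (s/√n) = (84.06 - 86) / (16.72/√42) = -0.752
p-value = 0.4564

Since p-value > α = 0.05, we fail to reject H₀.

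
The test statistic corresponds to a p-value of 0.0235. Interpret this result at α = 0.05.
Since p = 0.0235 < α = 0.05, reject H₀.
There is sufficient evidence to reject the null hypothesis; the result is statistically significant at the 0.05 level.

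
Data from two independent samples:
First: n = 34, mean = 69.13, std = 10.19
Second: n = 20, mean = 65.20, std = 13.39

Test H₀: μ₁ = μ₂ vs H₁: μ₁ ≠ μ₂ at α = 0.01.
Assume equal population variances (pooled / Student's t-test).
Student's two-sample t-test (equal variances):
H₀: μ₁ = μ₂
H₁: μ₁ ≠ μ₂
df = n₁ + n₂ - 2 = 52
Pooled variance s_p² = [(n₁-1)s₁² + (n₂-1)s₂²] / (n₁ + n₂ - 2) = [(33)(10.19²) + (19)(13.39²)] / 52 = 131.4066
SE = √(s_p²(1/n₁ + 1/n₂)) = √(131.4066 × (1/34 + 1/20)) = 3.2304
t = (x̄₁ - x̄₂) / SE = (69.13 - 65.20) / 3.2304 = 3.93 / 3.2304 = 1.217
p-value = 0.2293

Since p-value > α = 0.01, we fail to reject H₀.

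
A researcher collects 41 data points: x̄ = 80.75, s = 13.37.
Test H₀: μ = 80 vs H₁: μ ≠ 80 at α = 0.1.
One-sample t-test:
H₀: μ = 80
H₁: μ ≠ 80
df = n - 1 = 40
t = (x̄ - μ₀) / (s/√n) = (80.75 - 80) / (13.37/√41) = 0.359
p-value = 0.7213

Since p-value > α = 0.1, we fail to reject H₀.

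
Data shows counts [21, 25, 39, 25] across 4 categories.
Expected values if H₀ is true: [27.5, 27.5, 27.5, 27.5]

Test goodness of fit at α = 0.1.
Chi-square goodness of fit test:
H₀: observed counts match expected distribution
H₁: observed counts differ from expected distribution
df = k - 1 = 3
χ² = Σ(O - E)²/E
   = (21 - 27.5)²/27.5 + (25 - 27.5)²/27.5 + (39 - 27.5)²/27.5 + (25 - 27.5)²/27.5
   = 1.536 + 0.227 + 4.809 + 0.227
   = 6.80
p-value = 0.0786

Since p-value < α = 0.1, we reject H₀.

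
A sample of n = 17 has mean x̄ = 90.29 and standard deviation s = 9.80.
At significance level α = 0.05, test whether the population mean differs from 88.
One-sample t-test:
H₀: μ = 88
H₁: μ ≠ 88
df = n - 1 = 16
t = (x̄ - μ₀) / (s/√n) = (90.29 - 88) / (9.80/√17) = 0.963
p-value = 0.3497

Since p-value > α = 0.05, we fail to reject H₀.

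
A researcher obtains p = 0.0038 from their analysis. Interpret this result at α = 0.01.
Since p = 0.0038 < α = 0.01, reject H₀.
There is sufficient evidence to reject the null hypothesis; the result is statistically significant at the 0.01 level.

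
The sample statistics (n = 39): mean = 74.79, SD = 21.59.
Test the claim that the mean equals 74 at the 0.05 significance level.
One-sample t-test:
H₀: μ = 74
H₁: μ ≠ 74
df = n - 1 = 38
t = (x̄ - μ₀) / (s/√n) = (74.79 - 74) / (21.59/√39) = 0.229
p-value = 0.8205

Since p-value > α = 0.05, we fail to reject H₀.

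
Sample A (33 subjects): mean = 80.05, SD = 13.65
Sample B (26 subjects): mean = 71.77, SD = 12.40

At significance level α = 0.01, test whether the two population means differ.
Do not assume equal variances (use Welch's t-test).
Welch's two-sample t-test:
H₀: μ₁ = μ₂
H₁: μ₁ ≠ μ₂
s₁²/n₁ = 13.65²/33 = 5.6461,  s₂²/n₂ = 12.40²/26 = 5.9138
SE = √(s₁²/n₁ + s₂²/n₂) = √(5.6461 + 5.9138) = 3.4000
df (Welch-Satterthwaite) = (s₁²/n₁ + s₂²/n₂)² / [(s₁²/n₁)²/(n₁-1) + (s₂²/n₂)²/(n₂-1)] ≈ 55.79
t = (x̄₁ - x̄₂) / SE = (80.05 - 71.77) / 3.4000 = 8.28 / 3.4000 = 2.435
p-value = 0.0181

Since p-value > α = 0.01, we fail to reject H₀.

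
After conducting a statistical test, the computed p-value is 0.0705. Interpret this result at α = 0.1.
Since p = 0.0705 < α = 0.1, reject H₀.
There is sufficient evidence to reject the null hypothesis; the result is statistically significant at the 0.1 level.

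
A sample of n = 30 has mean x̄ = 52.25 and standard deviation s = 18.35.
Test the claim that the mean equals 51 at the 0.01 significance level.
One-sample t-test:
H₀: μ = 51
H₁: μ ≠ 51
df = n - 1 = 29
t = (x̄ - μ₀) / (s/√n) = (52.25 - 51) / (18.35/√30) = 0.373
p-value = 0.7118

Since p-value > α = 0.01, we fail to reject H₀.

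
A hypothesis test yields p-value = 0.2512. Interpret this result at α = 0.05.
Since p = 0.2512 > α = 0.05, fail to reject H₀.
There is insufficient evidence to reject the null hypothesis; the result is not statistically significant at the 0.05 level.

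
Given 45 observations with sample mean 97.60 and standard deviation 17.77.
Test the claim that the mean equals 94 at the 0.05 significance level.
One-sample t-test:
H₀: μ = 94
H₁: μ ≠ 94
df = n - 1 = 44
t = (x̄ - μ₀) / (s/√n) = (97.60 - 94) / (17.77/√45) = 1.359
p-value = 0.1811

Since p-value > α = 0.05, we fail to reject H₀.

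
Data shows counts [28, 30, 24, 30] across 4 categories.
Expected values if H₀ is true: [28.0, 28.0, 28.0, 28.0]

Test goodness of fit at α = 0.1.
Chi-square goodness of fit test:
H₀: observed counts match expected distribution
H₁: observed counts differ from expected distribution
df = k - 1 = 3
χ² = Σ(O - E)²/E
   = (28 - 28.0)²/28.0 + (30 - 28.0)²/28.0 + (24 - 28.0)²/28.0 + (30 - 28.0)²/28.0
   = 0.000 + 0.143 + 0.571 + 0.143
   = 0.86
p-value = 0.8358

Since p-value > α = 0.1, we fail to reject H₀.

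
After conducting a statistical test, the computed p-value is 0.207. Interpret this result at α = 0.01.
Since p = 0.207 > α = 0.01, fail to reject H₀.
There is insufficient evidence to reject the null hypothesis; the result is not statistically significant at the 0.01 level.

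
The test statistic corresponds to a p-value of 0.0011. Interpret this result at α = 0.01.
Since p = 0.0011 < α = 0.01, reject H₀.
There is sufficient evidence to reject the null hypothesis; the result is statistically significant at the 0.01 level.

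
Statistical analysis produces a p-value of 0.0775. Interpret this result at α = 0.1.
Since p = 0.0775 < α = 0.1, reject H₀.
There is sufficient evidence to reject the null hypothesis; the result is statistically significant at the 0.1 level.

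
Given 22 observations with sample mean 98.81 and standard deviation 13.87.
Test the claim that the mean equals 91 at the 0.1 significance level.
One-sample t-test:
H₀: μ = 91
H₁: μ ≠ 91
df = n - 1 = 21
t = (x̄ - μ₀) / (s/√n) = (98.81 - 91) / (13.87/√22) = 2.641
p-value = 0.0153

Since p-value < α = 0.1, we reject H₀.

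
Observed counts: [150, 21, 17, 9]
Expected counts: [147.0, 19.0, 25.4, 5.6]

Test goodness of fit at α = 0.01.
Chi-square goodness of fit test:
H₀: observed counts match expected distribution
H₁: observed counts differ from expected distribution
df = k - 1 = 3
χ² = Σ(O - E)²/E
   = (150 - 147.0)²/147.0 + (21 - 19.0)²/19.0 + (17 - 25.4)²/25.4 + (9 - 5.6)²/5.6
   = 0.061 + 0.211 + 2.778 + 2.064
   = 5.11
p-value = 0.1636

Since p-value > α = 0.01, we fail to reject H₀.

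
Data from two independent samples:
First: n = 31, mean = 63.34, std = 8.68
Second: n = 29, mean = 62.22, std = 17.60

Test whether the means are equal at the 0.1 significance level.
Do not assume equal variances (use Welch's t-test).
Welch's two-sample t-test:
H₀: μ₁ = μ₂
H₁: μ₁ ≠ μ₂
s₁²/n₁ = 8.68²/31 = 2.4304,  s₂²/n₂ = 17.60²/29 = 10.6814
SE = √(s₁²/n₁ + s₂²/n₂) = √(2.4304 + 10.6814) = 3.6210
df (Welch-Satterthwaite) = (s₁²/n₁ + s₂²/n₂)² / [(s₁²/n₁)²/(n₁-1) + (s₂²/n₂)²/(n₂-1)] ≈ 40.25
t = (x̄₁ - x̄₂) / SE = (63.34 - 62.22) / 3.6210 = 1.12 / 3.6210 = 0.309
p-value = 0.7587

Since p-value > α = 0.1, we fail to reject H₀.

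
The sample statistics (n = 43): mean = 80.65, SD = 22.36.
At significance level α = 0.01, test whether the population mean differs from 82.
One-sample t-test:
H₀: μ = 82
H₁: μ ≠ 82
df = n - 1 = 42
t = (x̄ - μ₀) / (s/√n) = (80.65 - 82) / (22.36/√43) = -0.396
p-value = 0.6942

Since p-value > α = 0.01, we fail to reject H₀.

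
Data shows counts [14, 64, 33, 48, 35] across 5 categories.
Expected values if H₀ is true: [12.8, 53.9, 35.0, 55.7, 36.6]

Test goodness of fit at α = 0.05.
Chi-square goodness of fit test:
H₀: observed counts match expected distribution
H₁: observed counts differ from expected distribution
df = k - 1 = 4
χ² = Σ(O - E)²/E
   = (14 - 12.8)²/12.8 + (64 - 53.9)²/53.9 + (33 - 35.0)²/35.0 + (48 - 55.7)²/55.7 + (35 - 36.6)²/36.6
   = 0.112 + 1.893 + 0.114 + 1.064 + 0.070
   = 3.25
p-value = 0.5163

Since p-value > α = 0.05, we fail to reject H₀.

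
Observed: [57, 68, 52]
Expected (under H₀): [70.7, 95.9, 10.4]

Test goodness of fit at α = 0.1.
Chi-square goodness of fit test:
H₀: observed counts match expected distribution
H₁: observed counts differ from expected distribution
df = k - 1 = 2
χ² = Σ(O - E)²/E
   = (57 - 70.7)²/70.7 + (68 - 95.9)²/95.9 + (52 - 10.4)²/10.4
   = 2.655 + 8.117 + 166.400
   = 177.17
p-value < 0.0001

Since p-value < α = 0.1, we reject H₀.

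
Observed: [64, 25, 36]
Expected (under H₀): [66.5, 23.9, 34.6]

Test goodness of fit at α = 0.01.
Chi-square goodness of fit test:
H₀: observed counts match expected distribution
H₁: observed counts differ from expected distribution
df = k - 1 = 2
χ² = Σ(O - E)²/E
   = (64 - 66.5)²/66.5 + (25 - 23.9)²/23.9 + (36 - 34.6)²/34.6
   = 0.094 + 0.051 + 0.057
   = 0.20
p-value = 0.9043

Since p-value > α = 0.01, we fail to reject H₀.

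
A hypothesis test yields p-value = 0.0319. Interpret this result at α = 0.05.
Since p = 0.0319 < α = 0.05, reject H₀.
There is sufficient evidence to reject the null hypothesis; the result is statistically significant at the 0.05 level.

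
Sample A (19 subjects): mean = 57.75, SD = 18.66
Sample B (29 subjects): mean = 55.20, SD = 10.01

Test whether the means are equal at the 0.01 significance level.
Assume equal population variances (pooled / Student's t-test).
Student's two-sample t-test (equal variances):
H₀: μ₁ = μ₂
H₁: μ₁ ≠ μ₂
df = n₁ + n₂ - 2 = 46
Pooled variance s_p² = [(n₁-1)s₁² + (n₂-1)s₂²] / (n₁ + n₂ - 2) = [(18)(18.66²) + (28)(10.01²)] / 46 = 197.2418
SE = √(s_p²(1/n₁ + 1/n₂)) = √(197.2418 × (1/19 + 1/29)) = 4.1452
t = (x̄₁ - x̄₂) / SE = (57.75 - 55.20) / 4.1452 = 2.55 / 4.1452 = 0.615
p-value = 0.5415

Since p-value > α = 0.01, we fail to reject H₀.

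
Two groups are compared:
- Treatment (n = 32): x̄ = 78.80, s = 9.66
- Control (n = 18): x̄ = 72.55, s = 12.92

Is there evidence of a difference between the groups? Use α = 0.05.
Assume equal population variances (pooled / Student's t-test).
Student's two-sample t-test (equal variances):
H₀: μ₁ = μ₂
H₁: μ₁ ≠ μ₂
df = n₁ + n₂ - 2 = 48
Pooled variance s_p² = [(n₁-1)s₁² + (n₂-1)s₂²] / (n₁ + n₂ - 2) = [(31)(9.66²) + (17)(12.92²)] / 48 = 119.3861
SE = √(s_p²(1/n₁ + 1/n₂)) = √(119.3861 × (1/32 + 1/18)) = 3.2192
t = (x̄₁ - x̄₂) / SE = (78.80 - 72.55) / 3.2192 = 6.25 / 3.2192 = 1.941
p-value = 0.0581

Since p-value > α = 0.05, we fail to reject H₀.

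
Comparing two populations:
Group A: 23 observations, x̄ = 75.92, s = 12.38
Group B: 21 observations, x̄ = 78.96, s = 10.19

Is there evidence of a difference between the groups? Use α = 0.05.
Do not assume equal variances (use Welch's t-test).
Welch's two-sample t-test:
H₀: μ₁ = μ₂
H₁: μ₁ ≠ μ₂
s₁²/n₁ = 12.38²/23 = 6.6637,  s₂²/n₂ = 10.19²/21 = 4.9446
SE = √(s₁²/n₁ + s₂²/n₂) = √(6.6637 + 4.9446) = 3.4071
df (Welch-Satterthwaite) = (s₁²/n₁ + s₂²/n₂)² / [(s₁²/n₁)²/(n₁-1) + (s₂²/n₂)²/(n₂-1)] ≈ 41.58
t = (x̄₁ - x̄₂) / SE = (75.92 - 78.96) / 3.4071 = -3.04 / 3.4071 = -0.892
p-value = 0.3774

Since p-value > α = 0.05, we fail to reject H₀.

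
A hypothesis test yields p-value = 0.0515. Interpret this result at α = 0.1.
Since p = 0.0515 < α = 0.1, reject H₀.
There is sufficient evidence to reject the null hypothesis; the result is statistically significant at the 0.1 level.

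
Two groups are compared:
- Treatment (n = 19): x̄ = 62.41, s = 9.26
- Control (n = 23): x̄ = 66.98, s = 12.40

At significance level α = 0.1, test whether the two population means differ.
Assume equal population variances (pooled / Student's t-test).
Student's two-sample t-test (equal variances):
H₀: μ₁ = μ₂
H₁: μ₁ ≠ μ₂
df = n₁ + n₂ - 2 = 40
Pooled variance s_p² = [(n₁-1)s₁² + (n₂-1)s₂²] / (n₁ + n₂ - 2) = [(18)(9.26²) + (22)(12.40²)] / 40 = 123.1544
SE = √(s_p²(1/n₁ + 1/n₂)) = √(123.1544 × (1/19 + 1/23)) = 3.4404
t = (x̄₁ - x̄₂) / SE = (62.41 - 66.98) / 3.4404 = -4.57 / 3.4404 = -1.328
p-value = 0.1916

Since p-value > α = 0.1, we fail to reject H₀.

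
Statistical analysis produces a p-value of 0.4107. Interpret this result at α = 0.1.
Since p = 0.4107 > α = 0.1, fail to reject H₀.
There is insufficient evidence to reject the null hypothesis; the result is not statistically significant at the 0.1 level.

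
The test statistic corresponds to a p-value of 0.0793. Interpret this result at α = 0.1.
Since p = 0.0793 < α = 0.1, reject H₀.
There is sufficient evidence to reject the null hypothesis; the result is statistically significant at the 0.1 level.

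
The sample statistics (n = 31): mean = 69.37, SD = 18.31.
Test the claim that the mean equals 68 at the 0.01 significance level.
One-sample t-test:
H₀: μ = 68
H₁: μ ≠ 68
df = n - 1 = 30
t = (x̄ - μ₀) / (s/√n) = (69.37 - 68) / (18.31/√31) = 0.417
p-value = 0.6799

Since p-value > α = 0.01, we fail to reject H₀.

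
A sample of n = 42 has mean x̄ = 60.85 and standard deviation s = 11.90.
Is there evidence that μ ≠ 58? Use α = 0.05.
One-sample t-test:
H₀: μ = 58
H₁: μ ≠ 58
df = n - 1 = 41
t = (x̄ - μ₀) / (s/√n) = (60.85 - 58) / (11.90/√42) = 1.552
p-value = 0.1283

Since p-value > α = 0.05, we fail to reject H₀.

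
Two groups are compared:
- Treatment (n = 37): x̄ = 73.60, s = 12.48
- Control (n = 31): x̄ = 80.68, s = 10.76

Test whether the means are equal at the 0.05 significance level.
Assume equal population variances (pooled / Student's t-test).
Student's two-sample t-test (equal variances):
H₀: μ₁ = μ₂
H₁: μ₁ ≠ μ₂
df = n₁ + n₂ - 2 = 66
Pooled variance s_p² = [(n₁-1)s₁² + (n₂-1)s₂²] / (n₁ + n₂ - 2) = [(36)(12.48²) + (30)(10.76²)] / 66 = 137.5809
SE = √(s_p²(1/n₁ + 1/n₂)) = √(137.5809 × (1/37 + 1/31)) = 2.8560
t = (x̄₁ - x̄₂) / SE = (73.60 - 80.68) / 2.8560 = -7.08 / 2.8560 = -2.479
p-value = 0.0157

Since p-value < α = 0.05, we reject H₀.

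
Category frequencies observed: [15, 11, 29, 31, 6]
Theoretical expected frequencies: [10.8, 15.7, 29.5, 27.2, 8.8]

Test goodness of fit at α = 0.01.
Chi-square goodness of fit test:
H₀: observed counts match expected distribution
H₁: observed counts differ from expected distribution
df = k - 1 = 4
χ² = Σ(O - E)²/E
   = (15 - 10.8)²/10.8 + (11 - 15.7)²/15.7 + (29 - 29.5)²/29.5 + (31 - 27.2)²/27.2 + (6 - 8.8)²/8.8
   = 1.633 + 1.407 + 0.008 + 0.531 + 0.891
   = 4.47
p-value = 0.3460

Since p-value > α = 0.01, we fail to reject H₀.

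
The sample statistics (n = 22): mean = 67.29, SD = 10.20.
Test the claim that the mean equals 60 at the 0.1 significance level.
One-sample t-test:
H₀: μ = 60
H₁: μ ≠ 60
df = n - 1 = 21
t = (x̄ - μ₀) / (s/√n) = (67.29 - 60) / (10.20/√22) = 3.352
p-value = 0.0030

Since p-value < α = 0.1, we reject H₀.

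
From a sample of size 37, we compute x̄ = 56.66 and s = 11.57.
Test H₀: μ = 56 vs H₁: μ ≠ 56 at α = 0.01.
One-sample t-test:
H₀: μ = 56
H₁: μ ≠ 56
df = n - 1 = 36
t = (x̄ - μ₀) / (s/√n) = (56.66 - 56) / (11.57/√37) = 0.347
p-value = 0.7306

Since p-value > α = 0.01, we fail to reject H₀.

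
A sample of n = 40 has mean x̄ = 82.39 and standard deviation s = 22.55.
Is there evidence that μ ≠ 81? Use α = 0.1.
One-sample t-test:
H₀: μ = 81
H₁: μ ≠ 81
df = n - 1 = 39
t = (x̄ - μ₀) / (s/√n) = (82.39 - 81) / (22.55/√40) = 0.390
p-value = 0.6988

Since p-value > α = 0.1, we fail to reject H₀.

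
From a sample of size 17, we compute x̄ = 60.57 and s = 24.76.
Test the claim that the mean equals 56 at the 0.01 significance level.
One-sample t-test:
H₀: μ = 56
H₁: μ ≠ 56
df = n - 1 = 16
t = (x̄ - μ₀) / (s/√n) = (60.57 - 56) / (24.76/√17) = 0.761
p-value = 0.4577

Since p-value > α = 0.01, we fail to reject H₀.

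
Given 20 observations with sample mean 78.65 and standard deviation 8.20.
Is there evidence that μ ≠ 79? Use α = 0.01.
One-sample t-test:
H₀: μ = 79
H₁: μ ≠ 79
df = n - 1 = 19
t = (x̄ - μ₀) / (s/√n) = (78.65 - 79) / (8.20/√20) = -0.191
p-value = 0.8506

Since p-value > α = 0.01, we fail to reject H₀.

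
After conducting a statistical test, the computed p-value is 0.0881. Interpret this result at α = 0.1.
Since p = 0.0881 < α = 0.1, reject H₀.
There is sufficient evidence to reject the null hypothesis; the result is statistically significant at the 0.1 level.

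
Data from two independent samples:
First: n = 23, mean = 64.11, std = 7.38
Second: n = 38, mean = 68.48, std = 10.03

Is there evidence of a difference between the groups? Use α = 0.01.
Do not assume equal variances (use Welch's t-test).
Welch's two-sample t-test:
H₀: μ₁ = μ₂
H₁: μ₁ ≠ μ₂
s₁²/n₁ = 7.38²/23 = 2.3680,  s₂²/n₂ = 10.03²/38 = 2.6474
SE = √(s₁²/n₁ + s₂²/n₂) = √(2.3680 + 2.6474) = 2.2395
df (Welch-Satterthwaite) = (s₁²/n₁ + s₂²/n₂)² / [(s₁²/n₁)²/(n₁-1) + (s₂²/n₂)²/(n₂-1)] ≈ 56.61
t = (x̄₁ - x̄₂) / SE = (64.11 - 68.48) / 2.2395 = -4.37 / 2.2395 = -1.951
p-value = 0.0560

Since p-value > α = 0.01, we fail to reject H₀.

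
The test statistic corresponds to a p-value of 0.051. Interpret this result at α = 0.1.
Since p = 0.051 < α = 0.1, reject H₀.
There is sufficient evidence to reject the null hypothesis; the result is statistically significant at the 0.1 level.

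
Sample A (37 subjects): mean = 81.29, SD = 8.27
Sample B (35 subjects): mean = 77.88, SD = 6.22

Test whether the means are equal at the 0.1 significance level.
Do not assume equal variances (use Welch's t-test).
Welch's two-sample t-test:
H₀: μ₁ = μ₂
H₁: μ₁ ≠ μ₂
s₁²/n₁ = 8.27²/37 = 1.8485,  s₂²/n₂ = 6.22²/35 = 1.1054
SE = √(s₁²/n₁ + s₂²/n₂) = √(1.8485 + 1.1054) = 1.7187
df (Welch-Satterthwaite) = (s₁²/n₁ + s₂²/n₂)² / [(s₁²/n₁)²/(n₁-1) + (s₂²/n₂)²/(n₂-1)] ≈ 66.68
t = (x̄₁ - x̄₂) / SE = (81.29 - 77.88) / 1.7187 = 3.41 / 1.7187 = 1.984
p-value = 0.0514

Since p-value < α = 0.1, we reject H₀.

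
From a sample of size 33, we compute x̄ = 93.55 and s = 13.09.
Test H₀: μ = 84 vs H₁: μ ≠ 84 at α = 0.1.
One-sample t-test:
H₀: μ = 84
H₁: μ ≠ 84
df = n - 1 = 32
t = (x̄ - μ₀) / (s/√n) = (93.55 - 84) / (13.09/√33) = 4.191
p-value = 0.0002

Since p-value < α = 0.1, we reject H₀.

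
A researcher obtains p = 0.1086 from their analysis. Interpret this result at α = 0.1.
Since p = 0.1086 > α = 0.1, fail to reject H₀.
There is insufficient evidence to reject the null hypothesis; the result is not statistically significant at the 0.1 level.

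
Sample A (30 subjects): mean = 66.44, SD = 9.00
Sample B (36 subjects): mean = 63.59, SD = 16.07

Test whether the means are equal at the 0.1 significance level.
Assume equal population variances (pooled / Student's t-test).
Student's two-sample t-test (equal variances):
H₀: μ₁ = μ₂
H₁: μ₁ ≠ μ₂
df = n₁ + n₂ - 2 = 64
Pooled variance s_p² = [(n₁-1)s₁² + (n₂-1)s₂²] / (n₁ + n₂ - 2) = [(29)(9.00²) + (35)(16.07²)] / 64 = 177.9308
SE = √(s_p²(1/n₁ + 1/n₂)) = √(177.9308 × (1/30 + 1/36)) = 3.2975
t = (x̄₁ - x̄₂) / SE = (66.44 - 63.59) / 3.2975 = 2.85 / 3.2975 = 0.864
p-value = 0.3907

Since p-value > α = 0.1, we fail to reject H₀.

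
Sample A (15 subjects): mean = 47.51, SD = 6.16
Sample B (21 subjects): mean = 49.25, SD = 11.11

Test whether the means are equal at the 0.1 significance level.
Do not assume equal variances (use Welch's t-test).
Welch's two-sample t-test:
H₀: μ₁ = μ₂
H₁: μ₁ ≠ μ₂
s₁²/n₁ = 6.16²/15 = 2.5297,  s₂²/n₂ = 11.11²/21 = 5.8777
SE = √(s₁²/n₁ + s₂²/n₂) = √(2.5297 + 5.8777) = 2.8996
df (Welch-Satterthwaite) = (s₁²/n₁ + s₂²/n₂)² / [(s₁²/n₁)²/(n₁-1) + (s₂²/n₂)²/(n₂-1)] ≈ 32.36
t = (x̄₁ - x̄₂) / SE = (47.51 - 49.25) / 2.8996 = -1.74 / 2.8996 = -0.600
p-value = 0.5526

Since p-value > α = 0.1, we fail to reject H₀.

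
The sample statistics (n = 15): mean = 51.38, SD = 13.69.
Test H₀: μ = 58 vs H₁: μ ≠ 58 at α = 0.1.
One-sample t-test:
H₀: μ = 58
H₁: μ ≠ 58
df = n - 1 = 14
t = (x̄ - μ₀) / (s/√n) = (51.38 - 58) / (13.69/√15) = -1.873
p-value = 0.0821

Since p-value < α = 0.1, we reject H₀.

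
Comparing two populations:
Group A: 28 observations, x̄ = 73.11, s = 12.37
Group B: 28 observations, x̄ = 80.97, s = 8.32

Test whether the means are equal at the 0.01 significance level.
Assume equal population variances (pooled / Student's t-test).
Student's two-sample t-test (equal variances):
H₀: μ₁ = μ₂
H₁: μ₁ ≠ μ₂
df = n₁ + n₂ - 2 = 54
Pooled variance s_p² = [(n₁-1)s₁² + (n₂-1)s₂²] / (n₁ + n₂ - 2) = [(27)(12.37²) + (27)(8.32²)] / 54 = 111.1197
SE = √(s_p²(1/n₁ + 1/n₂)) = √(111.1197 × (1/28 + 1/28)) = 2.8173
t = (x̄₁ - x̄₂) / SE = (73.11 - 80.97) / 2.8173 = -7.86 / 2.8173 = -2.790
p-value = 0.0073

Since p-value < α = 0.01, we reject H₀.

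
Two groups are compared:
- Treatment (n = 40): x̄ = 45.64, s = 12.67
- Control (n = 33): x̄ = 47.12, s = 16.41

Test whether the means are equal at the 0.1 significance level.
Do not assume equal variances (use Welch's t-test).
Welch's two-sample t-test:
H₀: μ₁ = μ₂
H₁: μ₁ ≠ μ₂
s₁²/n₁ = 12.67²/40 = 4.0132,  s₂²/n₂ = 16.41²/33 = 8.1602
SE = √(s₁²/n₁ + s₂²/n₂) = √(4.0132 + 8.1602) = 3.4890
df (Welch-Satterthwaite) = (s₁²/n₁ + s₂²/n₂)² / [(s₁²/n₁)²/(n₁-1) + (s₂²/n₂)²/(n₂-1)] ≈ 59.42
t = (x̄₁ - x̄₂) / SE = (45.64 - 47.12) / 3.4890 = -1.48 / 3.4890 = -0.424
p-value = 0.6730

Since p-value > α = 0.1, we fail to reject H₀.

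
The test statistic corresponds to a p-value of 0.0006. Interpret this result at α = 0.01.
Since p = 0.0006 < α = 0.01, reject H₀.
There is sufficient evidence to reject the null hypothesis; the result is statistically significant at the 0.01 level.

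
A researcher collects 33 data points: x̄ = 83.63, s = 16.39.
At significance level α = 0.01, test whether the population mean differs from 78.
One-sample t-test:
H₀: μ = 78
H₁: μ ≠ 78
df = n - 1 = 32
t = (x̄ - μ₀) / (s/√n) = (83.63 - 78) / (16.39/√33) = 1.973
p-value = 0.0572

Since p-value > α = 0.01, we fail to reject H₀.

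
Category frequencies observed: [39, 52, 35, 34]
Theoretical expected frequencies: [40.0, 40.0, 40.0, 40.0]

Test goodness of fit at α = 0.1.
Chi-square goodness of fit test:
H₀: observed counts match expected distribution
H₁: observed counts differ from expected distribution
df = k - 1 = 3
χ² = Σ(O - E)²/E
   = (39 - 40.0)²/40.0 + (52 - 40.0)²/40.0 + (35 - 40.0)²/40.0 + (34 - 40.0)²/40.0
   = 0.025 + 3.600 + 0.625 + 0.900
   = 5.15
p-value = 0.1611

Since p-value > α = 0.1, we fail to reject H₀.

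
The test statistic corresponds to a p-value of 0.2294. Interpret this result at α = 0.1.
Since p = 0.2294 > α = 0.1, fail to reject H₀.
There is insufficient evidence to reject the null hypothesis; the result is not statistically significant at the 0.1 level.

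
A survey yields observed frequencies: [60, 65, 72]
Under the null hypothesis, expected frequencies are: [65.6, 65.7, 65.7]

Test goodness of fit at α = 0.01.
Chi-square goodness of fit test:
H₀: observed counts match expected distribution
H₁: observed counts differ from expected distribution
df = k - 1 = 2
χ² = Σ(O - E)²/E
   = (60 - 65.6)²/65.6 + (65 - 65.7)²/65.7 + (72 - 65.7)²/65.7
   = 0.478 + 0.007 + 0.604
   = 1.09
p-value = 0.5800

Since p-value > α = 0.01, we fail to reject H₀.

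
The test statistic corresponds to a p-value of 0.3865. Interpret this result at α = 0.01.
Since p = 0.3865 > α = 0.01, fail to reject H₀.
There is insufficient evidence to reject the null hypothesis; the result is not statistically significant at the 0.01 level.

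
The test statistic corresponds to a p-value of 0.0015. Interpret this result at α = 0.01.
Since p = 0.0015 < α = 0.01, reject H₀.
There is sufficient evidence to reject the null hypothesis; the result is statistically significant at the 0.01 level.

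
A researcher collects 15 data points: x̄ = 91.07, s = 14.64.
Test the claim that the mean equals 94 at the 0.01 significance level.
One-sample t-test:
H₀: μ = 94
H₁: μ ≠ 94
df = n - 1 = 14
t = (x̄ - μ₀) / (s/√n) = (91.07 - 94) / (14.64/√15) = -0.775
p-value = 0.4512

Since p-value > α = 0.01, we fail to reject H₀.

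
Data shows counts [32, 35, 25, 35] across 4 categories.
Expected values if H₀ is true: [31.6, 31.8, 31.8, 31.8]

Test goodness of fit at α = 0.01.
Chi-square goodness of fit test:
H₀: observed counts match expected distribution
H₁: observed counts differ from expected distribution
df = k - 1 = 3
χ² = Σ(O - E)²/E
   = (32 - 31.6)²/31.6 + (35 - 31.8)²/31.8 + (25 - 31.8)²/31.8 + (35 - 31.8)²/31.8
   = 0.005 + 0.322 + 1.454 + 0.322
   = 2.10
p-value = 0.5513

Since p-value > α = 0.01, we fail to reject H₀.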